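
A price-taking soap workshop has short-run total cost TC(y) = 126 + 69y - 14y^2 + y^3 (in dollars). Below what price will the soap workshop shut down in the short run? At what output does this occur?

The firm shuts down when price falls below the minimum of average variable cost. AVC = VC/y = 69 - 14y + y^2.
At the minimum of AVC, MC = AVC. MC = 69 - 28y + 3y^2; setting MC = AVC gives 2y^2 - 14y = 0, so y = 7. min AVC = 20.
For P < $20 the firm produces nothing.

$20 per unit, at y = 7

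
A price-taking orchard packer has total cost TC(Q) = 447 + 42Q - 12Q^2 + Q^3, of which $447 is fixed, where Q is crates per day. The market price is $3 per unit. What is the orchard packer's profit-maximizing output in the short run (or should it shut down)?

From TC, MC = TC'(Q) = 42 - 24Q + 3Q^2 and AVC = VC/Q = 42 - 12Q + Q^2.
AVC hits its minimum where MC = AVC, at Q = 6, giving min AVC = 42 - 12·6 + 6^2 = $6.
P = $3 lies below min AVC = $6; no output level covers variable cost.
The firm minimizes its loss by shutting down and losing only its fixed cost of $447.

Shut down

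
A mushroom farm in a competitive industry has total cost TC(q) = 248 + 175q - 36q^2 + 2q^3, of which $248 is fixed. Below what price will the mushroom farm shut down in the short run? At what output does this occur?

The firm shuts down when price falls below the minimum of average variable cost. AVC = VC/q = 175 - 36q + 2q^2.
At the minimum of AVC, MC = AVC. MC = 175 - 72q + 6q^2; setting MC = AVC gives 4q^2 - 36q = 0, so q = 9. min AVC = 13.
For P < $13 the firm produces nothing.

$13 per unit, at q = 9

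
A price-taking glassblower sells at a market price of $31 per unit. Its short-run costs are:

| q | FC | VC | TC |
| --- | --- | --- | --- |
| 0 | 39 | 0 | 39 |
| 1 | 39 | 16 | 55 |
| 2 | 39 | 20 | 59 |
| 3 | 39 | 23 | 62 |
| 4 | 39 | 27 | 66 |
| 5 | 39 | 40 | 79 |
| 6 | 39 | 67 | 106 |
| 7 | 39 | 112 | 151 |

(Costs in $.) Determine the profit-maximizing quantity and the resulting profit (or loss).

q = 6; profit = $80

Profit at each row (π = 31q − TC): q=0: -39; q=1: -24; q=2: 3; q=3: 31; q=4: 58; q=5: 76; q=6: 80; q=7: 66.
Profit is maximized at q = 6. AVC there is 67/6 = $11.17 ≤ P, so producing beats shutting down (which would give -$39).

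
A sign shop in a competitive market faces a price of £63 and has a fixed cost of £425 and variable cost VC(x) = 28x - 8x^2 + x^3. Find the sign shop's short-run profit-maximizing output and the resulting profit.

AVC = 28 - 8x + x^2 has its minimum £12 at x = 4; price £63 clears that bar, so the firm operates.
MC = 28 - 16x + 3x^2. Setting P = MC and taking the root on the rising branch gives x* = 7.
TR = 63·7 = 441. TC = 425 + 147 = 572. Profit = 441 − 572 = -£131.
By producing, the firm covers all variable cost plus £294 of fixed cost; shutting down would lose the full £425.

Profit = -£131 at x = 7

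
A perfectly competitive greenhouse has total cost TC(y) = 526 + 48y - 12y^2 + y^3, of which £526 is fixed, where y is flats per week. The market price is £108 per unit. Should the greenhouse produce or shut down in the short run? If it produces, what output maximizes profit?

Produce at y = 10

Variable cost is VC = 48y - 12y^2 + y^3, so AVC = VC/y = 48 - 12y + y^2 and MC = dTC/dy = 48 - 24y + 3y^2.
AVC is minimized where dAVC/dy = -12 + 2y = 0, at y = 6; min AVC = 48 - 12·6 + 6^2 = £12.
Since P = £108 ≥ min AVC = £12, price covers variable cost and the firm should produce.
P = MC gives -60 - 24y + 3y^2 = 0, with roots -2 and 10. Take the larger (rising MC): y* = 10.
Check: AVC at y = 10 is £28 ≤ P, so revenue covers variable cost.
Profit = P·y − TC = 108·10 − 806 = £274.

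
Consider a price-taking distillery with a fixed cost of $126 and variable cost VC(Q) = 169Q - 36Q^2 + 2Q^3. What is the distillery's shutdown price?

The shutdown price is the minimum of AVC. VC = 169Q - 36Q^2 + 2Q^3, so AVC = 169 - 36Q + 2Q^2.
dAVC/dQ = -36 + 4Q = 0 gives Q = 9. min AVC = 169 - 36·9 + 2·9^2 = 7.
For P < $7 the firm produces nothing.

$7 per unit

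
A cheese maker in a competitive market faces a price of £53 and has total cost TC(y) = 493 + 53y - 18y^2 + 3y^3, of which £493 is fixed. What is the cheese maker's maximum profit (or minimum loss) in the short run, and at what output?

Profit = -£397 at y = 4

AVC = 53 - 18y + 3y^2; min AVC = £26 at y = 3. Since P = £53 ≥ min AVC, the firm produces.
With MC = 53 - 36y + 9y^2, P = MC on the upward-sloping part at y* = 4.
TR = 53·4 = 212. TC = 493 + 116 = 609. Profit = 212 − 609 = -£397.
By producing, the firm covers all variable cost plus £96 of fixed cost; shutting down would lose the full £493.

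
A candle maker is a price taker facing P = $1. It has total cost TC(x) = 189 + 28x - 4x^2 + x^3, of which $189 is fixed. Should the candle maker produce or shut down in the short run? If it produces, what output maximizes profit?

Strip out fixed cost: VC = 28x - 4x^2 + x^3. Then AVC = 28 - 4x + x^2 and MC = 28 - 8x + 3x^2.
AVC is minimized where dAVC/dx = -4 + 2x = 0, at x = 2; min AVC = 28 - 4·2 + 2^2 = $24.
P = $1 lies below min AVC = $24; no output level covers variable cost.
Shutting down limits the loss to fixed cost, $189.

Shut down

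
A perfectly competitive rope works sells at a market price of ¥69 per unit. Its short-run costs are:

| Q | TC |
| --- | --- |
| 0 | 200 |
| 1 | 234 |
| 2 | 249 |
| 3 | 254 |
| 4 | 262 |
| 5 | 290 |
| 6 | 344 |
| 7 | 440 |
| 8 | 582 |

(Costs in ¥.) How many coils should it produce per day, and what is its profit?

Compute π = P·Q − TC at each output: Q=0: -200; Q=1: -165; Q=2: -111; Q=3: -47; Q=4: 14; Q=5: 55; Q=6: 70; Q=7: 43; Q=8: -30.
Profit is maximized at Q = 6. AVC there is 144/6 = ¥24 ≤ P, so producing beats shutting down (which would give -¥200).

Q = 6; profit = ¥70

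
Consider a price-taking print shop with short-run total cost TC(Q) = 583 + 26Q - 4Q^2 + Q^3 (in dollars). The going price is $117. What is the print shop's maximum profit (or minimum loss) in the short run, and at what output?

AVC = 26 - 4Q + Q^2; min AVC = $22 at Q = 2. Since P = $117 ≥ min AVC, the firm produces.
With MC = 26 - 8Q + 3Q^2, P = MC on the upward-sloping part at Q* = 7.
TR = 117·7 = 819. TC = 583 + 329 = 912. Profit = 819 − 912 = -$93.
Shutting down would mean losing the fixed cost of $583, so operating at a loss of $93 is better by $490.

Profit = -$93 at Q = 7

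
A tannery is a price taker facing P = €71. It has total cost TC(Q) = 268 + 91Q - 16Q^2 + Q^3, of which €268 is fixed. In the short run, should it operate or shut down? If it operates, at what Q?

Strip out fixed cost: VC = 91Q - 16Q^2 + Q^3. Then AVC = 91 - 16Q + Q^2 and MC = 91 - 32Q + 3Q^2.
The AVC parabola has its vertex at Q = 16/2 = 8, where AVC = 91 - 16·8 + 8^2 = €27.
P = €71 exceeds min AVC = €27, so the firm stays open.
Set P = MC: 71 = 91 - 32Q + 3Q^2 → 20 - 32Q + 3Q^2 = 0. The roots are Q = 2/3 and Q = 10; the profit-maximizing output is on the rising part of MC, so Q* = 10.
Check: AVC at Q = 10 is €31 ≤ P, so revenue covers variable cost.
Profit = P·Q − TC = 71·10 − 578 = €132.

Produce at Q = 10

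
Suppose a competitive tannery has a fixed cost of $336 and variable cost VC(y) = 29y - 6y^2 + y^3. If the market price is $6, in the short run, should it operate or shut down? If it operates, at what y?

Shut down

Variable cost is VC = 29y - 6y^2 + y^3, so AVC = VC/y = 29 - 6y + y^2 and MC = dTC/dy = 29 - 12y + 3y^2.
AVC is minimized where dAVC/dy = -6 + 2y = 0, at y = 3; min AVC = 29 - 6·3 + 3^2 = $20.
P = $6 lies below min AVC = $20; no output level covers variable cost.
Shutting down limits the loss to fixed cost, $336.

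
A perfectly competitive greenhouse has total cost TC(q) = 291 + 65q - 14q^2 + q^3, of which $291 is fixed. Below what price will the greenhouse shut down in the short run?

$16 per unit

The shutdown price is the minimum of AVC. VC = 65q - 14q^2 + q^3, so AVC = 65 - 14q + q^2.
At the minimum of AVC, MC = AVC. MC = 65 - 28q + 3q^2; setting MC = AVC gives 2q^2 - 14q = 0, so q = 7. min AVC = 16.
So the shutdown price is $16.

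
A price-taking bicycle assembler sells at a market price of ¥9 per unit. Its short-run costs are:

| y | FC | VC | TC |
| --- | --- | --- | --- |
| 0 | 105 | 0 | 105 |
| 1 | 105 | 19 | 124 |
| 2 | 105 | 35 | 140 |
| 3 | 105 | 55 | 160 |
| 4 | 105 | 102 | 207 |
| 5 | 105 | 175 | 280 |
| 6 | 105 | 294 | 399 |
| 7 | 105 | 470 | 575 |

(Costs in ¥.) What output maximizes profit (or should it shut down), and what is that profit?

Profit at each row (π = 9y − TC): y=0: -105; y=1: -115; y=2: -122; y=3: -133; y=4: -171; y=5: -235; y=6: -345; y=7: -512.
Profit is highest at y = 0. Equivalently, the lowest AVC in the table is 35/2 ≈ ¥17.50 at y = 2, and P = ¥9 falls below it — price never covers variable cost, so the firm shuts down and loses only its fixed cost.

y = 0 (shut down); profit = -¥105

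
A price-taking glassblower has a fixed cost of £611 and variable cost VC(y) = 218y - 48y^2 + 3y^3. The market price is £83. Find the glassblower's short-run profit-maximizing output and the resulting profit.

AVC = 218 - 48y + 3y^2 has its minimum £26 at y = 8; price £83 clears that bar, so the firm operates.
MC = 218 - 96y + 9y^2. Setting P = MC and taking the root on the rising branch gives y* = 9.
TR = 83·9 = 747. TC = 611 + 261 = 872. Profit = 747 − 872 = -£125.
Shutting down would mean losing the fixed cost of £611, so operating at a loss of £125 is better by £486.

Profit = -£125 at y = 9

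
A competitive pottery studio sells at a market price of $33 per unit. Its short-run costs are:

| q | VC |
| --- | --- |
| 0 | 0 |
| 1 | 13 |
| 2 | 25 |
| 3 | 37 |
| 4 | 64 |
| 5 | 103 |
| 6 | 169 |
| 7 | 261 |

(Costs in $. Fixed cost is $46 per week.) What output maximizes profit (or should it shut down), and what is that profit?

Tabulate TR − TC: q=0: -46; q=1: -26; q=2: -5; q=3: 16; q=4: 22; q=5: 16; q=6: -17; q=7: -76.
Profit is maximized at q = 4. AVC there is 64/4 = $16 ≤ P, so producing beats shutting down (which would give -$46).

q = 4; profit = $22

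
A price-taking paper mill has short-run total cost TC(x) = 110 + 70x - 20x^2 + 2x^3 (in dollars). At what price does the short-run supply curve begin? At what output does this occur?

The firm shuts down when price falls below the minimum of average variable cost. AVC = VC/x = 70 - 20x + 2x^2.
dAVC/dx = -20 + 4x = 0 gives x = 5. min AVC = 70 - 20·5 + 2·5^2 = 20.
The firm shuts down for any P below $20.

$20 per unit, at x = 5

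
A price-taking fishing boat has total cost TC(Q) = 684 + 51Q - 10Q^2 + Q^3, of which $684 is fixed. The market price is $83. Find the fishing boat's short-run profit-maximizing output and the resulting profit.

AVC = 51 - 10Q + Q^2; min AVC = $26 at Q = 5. Since P = $83 ≥ min AVC, the firm produces.
MC = 51 - 20Q + 3Q^2. Setting P = MC and taking the root on the rising branch gives Q* = 8.
TR = 83·8 = 664. TC = 684 + 280 = 964. Profit = 664 − 964 = -$300.
Shutting down would mean losing the fixed cost of $684, so operating at a loss of $300 is better by $384.

Profit = -$300 at Q = 8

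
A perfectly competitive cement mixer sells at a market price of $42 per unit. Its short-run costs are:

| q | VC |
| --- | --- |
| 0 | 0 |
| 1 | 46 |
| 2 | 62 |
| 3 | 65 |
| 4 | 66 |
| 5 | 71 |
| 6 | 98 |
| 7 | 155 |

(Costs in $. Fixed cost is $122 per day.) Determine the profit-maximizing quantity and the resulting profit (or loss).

q = 6; profit = $32

Profit at each row (π = 42q − TC): q=0: -122; q=1: -126; q=2: -100; q=3: -61; q=4: -20; q=5: 17; q=6: 32; q=7: 17.
Profit is maximized at q = 6. AVC there is 98/6 = $16.33 ≤ P, so producing beats shutting down (which would give -$122).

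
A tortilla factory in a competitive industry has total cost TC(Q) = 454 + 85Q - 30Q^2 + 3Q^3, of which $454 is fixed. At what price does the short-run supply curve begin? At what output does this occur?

Short-run supply begins at min AVC. From VC = 85Q - 30Q^2 + 3Q^3, AVC = 85 - 30Q + 3Q^2.
dAVC/dQ = -30 + 6Q = 0 gives Q = 5. min AVC = 85 - 30·5 + 3·5^2 = 10.
So the shutdown price is $10.

$10 per unit, at Q = 5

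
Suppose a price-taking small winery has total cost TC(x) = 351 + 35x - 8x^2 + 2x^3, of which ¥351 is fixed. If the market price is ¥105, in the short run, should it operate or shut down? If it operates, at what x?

Produce at x = 5

From TC, MC = TC'(x) = 35 - 16x + 6x^2 and AVC = VC/x = 35 - 8x + 2x^2.
AVC hits its minimum where MC = AVC, at x = 2, giving min AVC = 35 - 8·2 + 2·2^2 = ¥27.
Since P = ¥105 ≥ min AVC = ¥27, price covers variable cost and the firm should produce.
P = MC gives -70 - 16x + 6x^2 = 0, with roots -7/3 and 5. Take the larger (rising MC): x* = 5.
Check: AVC at x = 5 is ¥45 ≤ P, so revenue covers variable cost.
Profit = P·x − TC = 105·5 − 576 = -¥51, a loss, but smaller than the ¥351 fixed cost the firm would lose by shutting down.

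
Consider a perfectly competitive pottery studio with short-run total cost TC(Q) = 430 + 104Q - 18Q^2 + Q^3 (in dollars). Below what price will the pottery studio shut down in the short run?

$23 per unit

The firm shuts down when price falls below the minimum of average variable cost. AVC = VC/Q = 104 - 18Q + Q^2.
At the minimum of AVC, MC = AVC. MC = 104 - 36Q + 3Q^2; setting MC = AVC gives 2Q^2 - 18Q = 0, so Q = 9. min AVC = 23.
For P < $23 the firm produces nothing.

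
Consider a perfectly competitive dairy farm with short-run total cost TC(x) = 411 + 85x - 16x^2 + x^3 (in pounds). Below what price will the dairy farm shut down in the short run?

£21 per unit

The firm shuts down when price falls below the minimum of average variable cost. AVC = VC/x = 85 - 16x + x^2.
dAVC/dx = -16 + 2x = 0 gives x = 8. min AVC = 85 - 16·8 + 8^2 = 21.
So the shutdown price is £21.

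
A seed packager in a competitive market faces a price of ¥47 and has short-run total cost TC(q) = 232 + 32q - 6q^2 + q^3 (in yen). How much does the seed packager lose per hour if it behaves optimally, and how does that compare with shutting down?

Profit = -¥132 at q = 5

AVC = 32 - 6q + q^2 has its minimum ¥23 at q = 3; price ¥47 clears that bar, so the firm operates.
MC = 32 - 12q + 3q^2. Setting P = MC and taking the root on the rising branch gives q* = 5.
TR = 47·5 = 235. TC = 232 + 135 = 367. Profit = 235 − 367 = -¥132.
By producing, the firm covers all variable cost plus ¥100 of fixed cost; shutting down would lose the full ¥232.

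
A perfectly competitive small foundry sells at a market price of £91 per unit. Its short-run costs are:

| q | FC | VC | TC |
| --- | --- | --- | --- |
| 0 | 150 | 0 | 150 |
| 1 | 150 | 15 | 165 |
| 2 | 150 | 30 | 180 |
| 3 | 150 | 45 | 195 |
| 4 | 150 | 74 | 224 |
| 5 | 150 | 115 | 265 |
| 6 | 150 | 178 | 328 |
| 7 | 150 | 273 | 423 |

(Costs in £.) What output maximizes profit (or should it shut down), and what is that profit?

q = 6; profit = £218

Tabulate TR − TC: q=0: -150; q=1: -74; q=2: 2; q=3: 78; q=4: 140; q=5: 190; q=6: 218; q=7: 214.
Profit is maximized at q = 6. AVC there is 178/6 = £29.67 ≤ P, so producing beats shutting down (which would give -£150).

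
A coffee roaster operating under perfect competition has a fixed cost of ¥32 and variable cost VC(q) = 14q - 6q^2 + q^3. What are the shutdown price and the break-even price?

Shutdown price = min AVC. AVC = 14 - 6q + q^2, with vertex at q = 3 and minimum ¥5.
ATC = 32/q + 14 - 6q + q^2. Setting dATC/dq = −32/q^2 − 6 + 2q = 0 gives q = 4 (since 2·4^3 − 6·4^2 = 32).
min ATC = 32/4 + 14 − 6·4 + 4^2 = ¥14. That is the break-even price.
For ¥5 ≤ P < ¥14 the firm produces at a loss; below ¥5 it shuts down.

Shutdown price = ¥5; break-even price = ¥14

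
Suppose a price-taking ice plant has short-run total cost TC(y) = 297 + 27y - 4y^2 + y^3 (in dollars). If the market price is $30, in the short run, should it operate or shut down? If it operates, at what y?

Strip out fixed cost: VC = 27y - 4y^2 + y^3. Then AVC = 27 - 4y + y^2 and MC = 27 - 8y + 3y^2.
The AVC parabola has its vertex at y = 4/2 = 2, where AVC = 27 - 4·2 + 2^2 = $23.
P = $30 exceeds min AVC = $23, so the firm stays open.
Set P = MC: 30 = 27 - 8y + 3y^2 → -3 - 8y + 3y^2 = 0. The roots are y = -1/3 and y = 3; the profit-maximizing output is on the rising part of MC, so y* = 3.
Check: AVC at y = 3 is $24 ≤ P, so revenue covers variable cost.
Profit = P·y − TC = 30·3 − 369 = -$279, a loss, but smaller than the $297 fixed cost the firm would lose by shutting down.

Produce at y = 3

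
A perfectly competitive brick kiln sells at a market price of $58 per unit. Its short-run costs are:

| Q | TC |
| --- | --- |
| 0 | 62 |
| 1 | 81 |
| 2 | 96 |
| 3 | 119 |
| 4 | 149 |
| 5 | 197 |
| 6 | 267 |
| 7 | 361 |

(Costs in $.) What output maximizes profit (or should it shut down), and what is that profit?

Q = 5; profit = $93

Profit at each row (π = 58Q − TC): Q=0: -62; Q=1: -23; Q=2: 20; Q=3: 55; Q=4: 83; Q=5: 93; Q=6: 81; Q=7: 45.
Profit is maximized at Q = 5. AVC there is 135/5 = $27 ≤ P, so producing beats shutting down (which would give -$62).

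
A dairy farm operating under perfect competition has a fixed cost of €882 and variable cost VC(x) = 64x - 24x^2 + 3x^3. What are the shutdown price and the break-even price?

Shutdown price = min AVC. AVC = 64 - 24x + 3x^2, with vertex at x = 4 and minimum €16.
ATC = 882/x + 64 - 24x + 3x^2. Setting dATC/dx = −882/x^2 − 24 + 6x = 0 gives x = 7 (since 6·7^3 − 24·7^2 = 882).
min ATC = 882/7 + 64 − 24·7 + 3·7^2 = €169. That is the break-even price.
For €16 ≤ P < €169 the firm produces at a loss; below €16 it shuts down.

Shutdown price = €16; break-even price = €169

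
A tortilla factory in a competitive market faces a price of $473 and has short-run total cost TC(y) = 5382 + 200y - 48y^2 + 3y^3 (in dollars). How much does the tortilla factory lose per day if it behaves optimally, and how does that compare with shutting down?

Profit = -$312 at y = 13

AVC = 200 - 48y + 3y^2; min AVC = $8 at y = 8. Since P = $473 ≥ min AVC, the firm produces.
MC = 200 - 96y + 9y^2. Setting P = MC and taking the root on the rising branch gives y* = 13.
TR = 473·13 = 6149. TC = 5382 + 1079 = 6461. Profit = 6149 − 6461 = -$312.
That loss of $312 beats the $5382 the firm would lose by shutting down; producing recovers $5070 of fixed cost.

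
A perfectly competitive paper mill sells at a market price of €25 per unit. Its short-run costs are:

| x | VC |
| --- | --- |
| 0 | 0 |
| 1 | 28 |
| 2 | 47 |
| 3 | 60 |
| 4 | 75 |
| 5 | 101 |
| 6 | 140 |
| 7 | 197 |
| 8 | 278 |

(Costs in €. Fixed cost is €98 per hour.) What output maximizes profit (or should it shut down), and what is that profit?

x = 4; profit = -€73

Profit at each row (π = 25x − TC): x=0: -98; x=1: -101; x=2: -95; x=3: -83; x=4: -73; x=5: -74; x=6: -88; x=7: -120; x=8: -176.
Profit is maximized at x = 4. AVC there is 75/4 = €18.75 ≤ P, so producing beats shutting down (which would give -€98).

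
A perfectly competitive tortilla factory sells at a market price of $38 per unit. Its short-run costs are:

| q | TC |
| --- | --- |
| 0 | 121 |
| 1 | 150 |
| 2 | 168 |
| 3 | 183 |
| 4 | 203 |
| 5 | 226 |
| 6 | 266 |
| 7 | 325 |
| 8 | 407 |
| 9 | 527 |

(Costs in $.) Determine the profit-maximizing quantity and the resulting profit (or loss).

q = 5; profit = -$36

Profit at each row (π = 38q − TC): q=0: -121; q=1: -112; q=2: -92; q=3: -69; q=4: -51; q=5: -36; q=6: -38; q=7: -59; q=8: -103; q=9: -185.
Profit is maximized at q = 5. AVC there is 105/5 = $21 ≤ P, so producing beats shutting down (which would give -$121).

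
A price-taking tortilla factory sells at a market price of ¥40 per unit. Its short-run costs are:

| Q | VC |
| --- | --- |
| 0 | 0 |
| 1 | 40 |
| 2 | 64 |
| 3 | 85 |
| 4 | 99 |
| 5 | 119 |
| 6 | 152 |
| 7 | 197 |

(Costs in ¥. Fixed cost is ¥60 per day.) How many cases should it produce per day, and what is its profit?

Tabulate TR − TC: Q=0: -60; Q=1: -60; Q=2: -44; Q=3: -25; Q=4: 1; Q=5: 21; Q=6: 28; Q=7: 23.
Profit is maximized at Q = 6. AVC there is 152/6 = ¥25.33 ≤ P, so producing beats shutting down (which would give -¥60).

Q = 6; profit = ¥28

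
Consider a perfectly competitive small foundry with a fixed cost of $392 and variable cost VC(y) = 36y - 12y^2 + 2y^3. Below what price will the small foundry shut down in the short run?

The firm shuts down when price falls below the minimum of average variable cost. AVC = VC/y = 36 - 12y + 2y^2.
At the minimum of AVC, MC = AVC. MC = 36 - 24y + 6y^2; setting MC = AVC gives 4y^2 - 12y = 0, so y = 3. min AVC = 18.
For P < $18 the firm produces nothing.

$18 per unit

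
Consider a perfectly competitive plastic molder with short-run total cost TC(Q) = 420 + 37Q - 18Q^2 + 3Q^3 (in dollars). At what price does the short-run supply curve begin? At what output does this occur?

The shutdown price is the minimum of AVC. VC = 37Q - 18Q^2 + 3Q^3, so AVC = 37 - 18Q + 3Q^2.
dAVC/dQ = -18 + 6Q = 0 gives Q = 3. min AVC = 37 - 18·3 + 3·3^2 = 10.
The firm shuts down for any P below $10.

$10 per unit, at Q = 3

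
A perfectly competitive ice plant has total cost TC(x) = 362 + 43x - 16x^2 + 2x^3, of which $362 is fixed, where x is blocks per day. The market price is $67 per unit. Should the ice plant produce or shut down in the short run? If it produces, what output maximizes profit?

Produce at x = 6

From TC, MC = TC'(x) = 43 - 32x + 6x^2 and AVC = VC/x = 43 - 16x + 2x^2.
AVC hits its minimum where MC = AVC, at x = 4, giving min AVC = 43 - 16·4 + 2·4^2 = $11.
P = $67 exceeds min AVC = $11, so the firm stays open.
P = MC gives -24 - 32x + 6x^2 = 0, with roots -2/3 and 6. Take the larger (rising MC): x* = 6.
Check: AVC at x = 6 is $19 ≤ P, so revenue covers variable cost.
Profit = P·x − TC = 67·6 − 476 = -$74, a loss, but smaller than the $362 fixed cost the firm would lose by shutting down.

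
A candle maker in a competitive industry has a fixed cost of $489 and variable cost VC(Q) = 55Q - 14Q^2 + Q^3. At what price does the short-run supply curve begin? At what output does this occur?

The shutdown price is the minimum of AVC. VC = 55Q - 14Q^2 + Q^3, so AVC = 55 - 14Q + Q^2.
dAVC/dQ = -14 + 2Q = 0 gives Q = 7. min AVC = 55 - 14·7 + 7^2 = 6.
The firm shuts down for any P below $6.

$6 per unit, at Q = 7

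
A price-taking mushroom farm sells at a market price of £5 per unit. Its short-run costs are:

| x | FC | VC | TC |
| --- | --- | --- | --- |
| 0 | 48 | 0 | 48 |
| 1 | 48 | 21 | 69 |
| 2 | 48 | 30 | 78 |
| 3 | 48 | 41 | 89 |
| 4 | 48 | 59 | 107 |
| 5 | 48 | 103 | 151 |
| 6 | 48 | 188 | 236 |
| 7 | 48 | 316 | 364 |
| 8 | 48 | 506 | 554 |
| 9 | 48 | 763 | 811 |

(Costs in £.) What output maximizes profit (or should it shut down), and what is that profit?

x = 0 (shut down); profit = -£48

Profit at each row (π = 5x − TC): x=0: -48; x=1: -64; x=2: -68; x=3: -74; x=4: -87; x=5: -126; x=6: -206; x=7: -329; x=8: -514; x=9: -766.
Profit is highest at x = 0. Equivalently, the lowest AVC in the table is 41/3 ≈ £13.67 at x = 3, and P = £5 falls below it — price never covers variable cost, so the firm shuts down and loses only its fixed cost.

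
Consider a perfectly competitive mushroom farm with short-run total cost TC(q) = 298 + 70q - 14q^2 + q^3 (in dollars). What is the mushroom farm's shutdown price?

The firm shuts down when price falls below the minimum of average variable cost. AVC = VC/q = 70 - 14q + q^2.
dAVC/dq = -14 + 2q = 0 gives q = 7. min AVC = 70 - 14·7 + 7^2 = 21.
So the shutdown price is $21.

$21 per unit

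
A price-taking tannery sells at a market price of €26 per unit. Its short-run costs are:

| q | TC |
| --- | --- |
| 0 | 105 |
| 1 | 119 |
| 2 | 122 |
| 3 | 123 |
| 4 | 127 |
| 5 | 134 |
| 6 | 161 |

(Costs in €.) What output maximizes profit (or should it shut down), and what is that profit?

Tabulate TR − TC: q=0: -105; q=1: -93; q=2: -70; q=3: -45; q=4: -23; q=5: -4; q=6: -5.
Profit is maximized at q = 5. AVC there is 29/5 = €5.80 ≤ P, so producing beats shutting down (which would give -€105).

q = 5; profit = -€4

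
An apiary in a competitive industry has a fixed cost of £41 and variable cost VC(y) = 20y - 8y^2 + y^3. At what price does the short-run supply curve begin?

The firm shuts down when price falls below the minimum of average variable cost. AVC = VC/y = 20 - 8y + y^2.
dAVC/dy = -8 + 2y = 0 gives y = 4. min AVC = 20 - 8·4 + 4^2 = 4.
So the shutdown price is £4.

£4 per unit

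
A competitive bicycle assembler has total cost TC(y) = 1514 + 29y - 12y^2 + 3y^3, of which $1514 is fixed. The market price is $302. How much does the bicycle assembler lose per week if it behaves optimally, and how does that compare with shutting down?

AVC = 29 - 12y + 3y^2; min AVC = $17 at y = 2. Since P = $302 ≥ min AVC, the firm produces.
MC = 29 - 24y + 9y^2. Setting P = MC and taking the root on the rising branch gives y* = 7.
TR = 302·7 = 2114. TC = 1514 + 644 = 2158. Profit = 2114 − 2158 = -$44.
Shutting down would mean losing the fixed cost of $1514, so operating at a loss of $44 is better by $1470.

Profit = -$44 at y = 7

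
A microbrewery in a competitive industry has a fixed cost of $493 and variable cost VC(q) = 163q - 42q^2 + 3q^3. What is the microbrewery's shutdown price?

$16 per unit

The shutdown price is the minimum of AVC. VC = 163q - 42q^2 + 3q^3, so AVC = 163 - 42q + 3q^2.
At the minimum of AVC, MC = AVC. MC = 163 - 84q + 9q^2; setting MC = AVC gives 6q^2 - 42q = 0, so q = 7. min AVC = 16.
For P < $16 the firm produces nothing.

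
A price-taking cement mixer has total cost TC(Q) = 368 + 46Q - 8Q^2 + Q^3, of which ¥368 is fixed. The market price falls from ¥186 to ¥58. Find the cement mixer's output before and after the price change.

Output falls from 10 to 6

AVC = 46 - 8Q + Q^2, minimized at Q = 4 where min AVC = ¥30. MC = 46 - 16Q + 3Q^2.
With P = ¥186 above the shutdown price, P = MC gives Q = 10.
At P = ¥58 ≥ min AVC, set P = MC: Q = 6. The firm stays open but cuts output.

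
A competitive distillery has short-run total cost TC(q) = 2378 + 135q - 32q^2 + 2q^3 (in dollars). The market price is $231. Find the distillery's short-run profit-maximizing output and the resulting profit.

Profit = -$74 at q = 12

AVC = 135 - 32q + 2q^2; min AVC = $7 at q = 8. Since P = $231 ≥ min AVC, the firm produces.
MC = 135 - 64q + 6q^2. Setting P = MC and taking the root on the rising branch gives q* = 12.
TR = 231·12 = 2772. TC = 2378 + 468 = 2846. Profit = 2772 − 2846 = -$74.
By producing, the firm covers all variable cost plus $2304 of fixed cost; shutting down would lose the full $2378.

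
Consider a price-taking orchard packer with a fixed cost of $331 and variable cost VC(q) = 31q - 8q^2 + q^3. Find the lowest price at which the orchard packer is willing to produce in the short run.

$15 per unit

Short-run supply begins at min AVC. From VC = 31q - 8q^2 + q^3, AVC = 31 - 8q + q^2.
dAVC/dq = -8 + 2q = 0 gives q = 4. min AVC = 31 - 8·4 + 4^2 = 15.
For P < $15 the firm produces nothing.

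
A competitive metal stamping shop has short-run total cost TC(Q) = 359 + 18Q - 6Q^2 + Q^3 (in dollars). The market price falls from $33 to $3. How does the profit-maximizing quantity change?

AVC = 18 - 6Q + Q^2, minimized at Q = 3 where min AVC = $9. MC = 18 - 12Q + 3Q^2.
At P = $33 ≥ min AVC, set P = MC on the rising branch: Q = 5.
At P = $3 < min AVC = $9, price no longer covers variable cost at any output, so the firm shuts down: Q = 0.

Output falls from 5 to 0 (the firm shuts down)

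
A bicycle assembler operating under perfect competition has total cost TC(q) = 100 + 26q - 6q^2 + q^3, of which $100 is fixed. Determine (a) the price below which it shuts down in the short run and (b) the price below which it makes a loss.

Shutdown price = $17; break-even price = $41

AVC = 26 - 6q + q^2; minimized at q = 3, giving min AVC = $17. That is the shutdown price.
ATC = 100/q + 26 - 6q + q^2. Setting dATC/dq = −100/q^2 − 6 + 2q = 0 gives q = 5 (since 2·5^3 − 6·5^2 = 100).
min ATC = 100/5 + 26 − 6·5 + 5^2 = $41. That is the break-even price.
Between these two prices the firm operates at a loss; above $41 it earns a profit.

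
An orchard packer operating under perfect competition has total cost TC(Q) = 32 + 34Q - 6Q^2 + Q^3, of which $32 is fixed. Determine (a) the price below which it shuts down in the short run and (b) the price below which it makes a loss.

Shutdown price = $25; break-even price = $34

AVC = 34 - 6Q + Q^2; minimized at Q = 3, giving min AVC = $25. That is the shutdown price.
ATC = 32/Q + 34 - 6Q + Q^2. Setting dATC/dQ = −32/Q^2 − 6 + 2Q = 0 gives Q = 4 (since 2·4^3 − 6·4^2 = 32).
min ATC = 32/4 + 34 − 6·4 + 4^2 = $34. That is the break-even price.
Between these two prices the firm operates at a loss; above $34 it earns a profit.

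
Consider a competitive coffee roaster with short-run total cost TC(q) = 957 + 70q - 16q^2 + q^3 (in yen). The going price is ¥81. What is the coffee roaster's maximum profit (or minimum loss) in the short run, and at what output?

AVC = 70 - 16q + q^2; min AVC = ¥6 at q = 8. Since P = ¥81 ≥ min AVC, the firm produces.
MC = 70 - 32q + 3q^2. Setting P = MC and taking the root on the rising branch gives q* = 11.
TR = 81·11 = 891. TC = 957 + 165 = 1122. Profit = 891 − 1122 = -¥231.
By producing, the firm covers all variable cost plus ¥726 of fixed cost; shutting down would lose the full ¥957.

Profit = -¥231 at q = 11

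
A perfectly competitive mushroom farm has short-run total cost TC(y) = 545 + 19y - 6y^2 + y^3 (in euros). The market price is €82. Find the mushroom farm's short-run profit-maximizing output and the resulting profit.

AVC = 19 - 6y + y^2; min AVC = €10 at y = 3. Since P = €82 ≥ min AVC, the firm produces.
With MC = 19 - 12y + 3y^2, P = MC on the upward-sloping part at y* = 7.
TR = 82·7 = 574. TC = 545 + 182 = 727. Profit = 574 − 727 = -€153.
That loss of €153 beats the €545 the firm would lose by shutting down; producing recovers €392 of fixed cost.

Profit = -€153 at y = 7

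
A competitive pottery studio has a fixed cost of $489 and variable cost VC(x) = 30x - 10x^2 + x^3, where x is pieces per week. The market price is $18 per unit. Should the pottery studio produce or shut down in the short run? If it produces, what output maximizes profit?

Produce at x = 6

Variable cost is VC = 30x - 10x^2 + x^3, so AVC = VC/x = 30 - 10x + x^2 and MC = dTC/dx = 30 - 20x + 3x^2.
AVC is minimized where dAVC/dx = -10 + 2x = 0, at x = 5; min AVC = 30 - 10·5 + 5^2 = $5.
Because $18 ≥ $5, revenue can cover variable cost; the firm operates.
Set P = MC: 18 = 30 - 20x + 3x^2 → 12 - 20x + 3x^2 = 0. The roots are x = 2/3 and x = 6; the profit-maximizing output is on the rising part of MC, so x* = 6.
Check: AVC at x = 6 is $6 ≤ P, so revenue covers variable cost.
Profit = P·x − TC = 18·6 − 525 = -$417, a loss, but smaller than the $489 fixed cost the firm would lose by shutting down.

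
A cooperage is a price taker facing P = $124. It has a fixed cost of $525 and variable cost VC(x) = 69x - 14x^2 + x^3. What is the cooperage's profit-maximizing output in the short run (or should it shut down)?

Produce at x = 11

Variable cost is VC = 69x - 14x^2 + x^3, so AVC = VC/x = 69 - 14x + x^2 and MC = dTC/dx = 69 - 28x + 3x^2.
The AVC parabola has its vertex at x = 14/2 = 7, where AVC = 69 - 14·7 + 7^2 = $20.
Because $124 ≥ $20, revenue can cover variable cost; the firm operates.
P = MC gives -55 - 28x + 3x^2 = 0, with roots -5/3 and 11. Take the larger (rising MC): x* = 11.
Check: AVC at x = 11 is $36 ≤ P, so revenue covers variable cost.
Profit = P·x − TC = 124·11 − 921 = $443.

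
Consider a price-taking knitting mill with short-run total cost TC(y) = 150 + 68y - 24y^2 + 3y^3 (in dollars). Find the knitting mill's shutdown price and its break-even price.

AVC = 68 - 24y + 3y^2; minimized at y = 4, giving min AVC = $20. That is the shutdown price.
ATC = 150/y + 68 - 24y + 3y^2. Setting dATC/dy = −150/y^2 − 24 + 6y = 0 gives y = 5 (since 6·5^3 − 24·5^2 = 150).
min ATC = 150/5 + 68 − 24·5 + 3·5^2 = $53. That is the break-even price.
For $20 ≤ P < $53 the firm produces at a loss; below $20 it shuts down.

Shutdown price = $20; break-even price = $53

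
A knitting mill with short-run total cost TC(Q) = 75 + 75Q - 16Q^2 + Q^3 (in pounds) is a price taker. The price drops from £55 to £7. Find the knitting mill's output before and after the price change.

MC = 75 - 32Q + 3Q^2; the shutdown threshold is min AVC = £11 (at Q = 8).
With P = £55 above the shutdown price, P = MC gives Q = 10.
At P = £7 < min AVC = £11, price no longer covers variable cost at any output, so the firm shuts down: Q = 0.

Output falls from 10 to 0 (the firm shuts down)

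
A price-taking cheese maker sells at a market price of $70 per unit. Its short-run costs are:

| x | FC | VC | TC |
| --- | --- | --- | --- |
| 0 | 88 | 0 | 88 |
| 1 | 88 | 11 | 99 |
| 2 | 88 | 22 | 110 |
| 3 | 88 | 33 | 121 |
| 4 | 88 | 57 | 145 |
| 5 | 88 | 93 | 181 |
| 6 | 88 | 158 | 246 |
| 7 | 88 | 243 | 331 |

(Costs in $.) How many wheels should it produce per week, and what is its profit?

Tabulate TR − TC: x=0: -88; x=1: -29; x=2: 30; x=3: 89; x=4: 135; x=5: 169; x=6: 174; x=7: 159.
Profit is maximized at x = 6. AVC there is 158/6 = $26.33 ≤ P, so producing beats shutting down (which would give -$88).

x = 6; profit = $174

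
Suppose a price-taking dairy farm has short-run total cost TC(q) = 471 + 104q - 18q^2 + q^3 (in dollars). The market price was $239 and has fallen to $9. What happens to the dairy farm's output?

Output falls from 15 to 0 (the firm shuts down)

AVC = 104 - 18q + q^2, minimized at q = 9 where min AVC = $23. MC = 104 - 36q + 3q^2.
At P = $239 ≥ min AVC, set P = MC on the rising branch: q = 15.
At P = $9 < min AVC = $23, price no longer covers variable cost at any output, so the firm shuts down: q = 0.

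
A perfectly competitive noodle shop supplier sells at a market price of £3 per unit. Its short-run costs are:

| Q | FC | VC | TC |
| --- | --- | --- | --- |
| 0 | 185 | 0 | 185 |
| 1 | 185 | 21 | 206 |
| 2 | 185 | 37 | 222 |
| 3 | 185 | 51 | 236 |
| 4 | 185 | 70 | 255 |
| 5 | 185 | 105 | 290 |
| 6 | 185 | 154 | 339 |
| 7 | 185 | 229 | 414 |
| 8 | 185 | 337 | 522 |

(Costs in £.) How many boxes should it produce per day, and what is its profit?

Q = 0 (shut down); profit = -£185

Tabulate TR − TC: Q=0: -185; Q=1: -203; Q=2: -216; Q=3: -227; Q=4: -243; Q=5: -275; Q=6: -321; Q=7: -393; Q=8: -498.
Profit is highest at Q = 0. Equivalently, the lowest AVC in the table is 51/3 ≈ £17 at Q = 3, and P = £3 falls below it — price never covers variable cost, so the firm shuts down and loses only its fixed cost.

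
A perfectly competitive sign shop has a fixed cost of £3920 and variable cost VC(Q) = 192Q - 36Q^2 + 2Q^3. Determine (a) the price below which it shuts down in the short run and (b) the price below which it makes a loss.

Shutdown price = £30; break-even price = £360

Shutdown price = min AVC. AVC = 192 - 36Q + 2Q^2, with vertex at Q = 9 and minimum £30.
ATC = 3920/Q + 192 - 36Q + 2Q^2. Setting dATC/dQ = −3920/Q^2 − 36 + 4Q = 0 gives Q = 14 (since 4·14^3 − 36·14^2 = 3920).
min ATC = 3920/14 + 192 − 36·14 + 2·14^2 = £360. That is the break-even price.
For £30 ≤ P < £360 the firm produces at a loss; below £30 it shuts down.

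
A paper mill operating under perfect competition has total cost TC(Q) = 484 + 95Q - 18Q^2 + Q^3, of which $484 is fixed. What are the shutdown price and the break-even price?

Shutdown price = $14; break-even price = $62

Shutdown price = min AVC. AVC = 95 - 18Q + Q^2, with vertex at Q = 9 and minimum $14.
ATC = 484/Q + 95 - 18Q + Q^2. Setting dATC/dQ = −484/Q^2 − 18 + 2Q = 0 gives Q = 11 (since 2·11^3 − 18·11^2 = 484).
min ATC = 484/11 + 95 − 18·11 + 11^2 = $62. That is the break-even price.
Between these two prices the firm operates at a loss; above $62 it earns a profit.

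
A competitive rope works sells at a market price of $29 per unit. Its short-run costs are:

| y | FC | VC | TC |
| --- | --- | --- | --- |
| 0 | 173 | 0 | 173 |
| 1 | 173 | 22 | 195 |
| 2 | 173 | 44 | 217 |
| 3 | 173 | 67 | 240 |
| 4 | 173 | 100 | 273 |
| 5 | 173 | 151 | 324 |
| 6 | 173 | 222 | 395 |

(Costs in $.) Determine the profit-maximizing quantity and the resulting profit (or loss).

Profit at each row (π = 29y − TC): y=0: -173; y=1: -166; y=2: -159; y=3: -153; y=4: -157; y=5: -179; y=6: -221.
Profit is maximized at y = 3. AVC there is 67/3 = $22.33 ≤ P, so producing beats shutting down (which would give -$173).

y = 3; profit = -$153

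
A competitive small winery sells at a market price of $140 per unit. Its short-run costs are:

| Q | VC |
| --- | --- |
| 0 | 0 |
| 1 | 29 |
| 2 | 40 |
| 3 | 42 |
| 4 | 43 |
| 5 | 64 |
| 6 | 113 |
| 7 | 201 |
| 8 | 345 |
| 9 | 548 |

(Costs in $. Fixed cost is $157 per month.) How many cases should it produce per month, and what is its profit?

Q = 7; profit = $622

Compute π = P·Q − TC at each output: Q=0: -157; Q=1: -46; Q=2: 83; Q=3: 221; Q=4: 360; Q=5: 479; Q=6: 570; Q=7: 622; Q=8: 618; Q=9: 555.
Profit is maximized at Q = 7. AVC there is 201/7 = $28.71 ≤ P, so producing beats shutting down (which would give -$157).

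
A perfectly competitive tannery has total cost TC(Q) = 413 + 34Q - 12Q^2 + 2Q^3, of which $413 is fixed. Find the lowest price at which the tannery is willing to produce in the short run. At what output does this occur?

The firm shuts down when price falls below the minimum of average variable cost. AVC = VC/Q = 34 - 12Q + 2Q^2.
dAVC/dQ = -12 + 4Q = 0 gives Q = 3. min AVC = 34 - 12·3 + 2·3^2 = 16.
So the shutdown price is $16.

$16 per unit, at Q = 3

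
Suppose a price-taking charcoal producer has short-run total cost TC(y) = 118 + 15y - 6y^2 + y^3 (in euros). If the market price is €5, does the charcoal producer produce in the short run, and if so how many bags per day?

Shut down

Strip out fixed cost: VC = 15y - 6y^2 + y^3. Then AVC = 15 - 6y + y^2 and MC = 15 - 12y + 3y^2.
AVC hits its minimum where MC = AVC, at y = 3, giving min AVC = 15 - 6·3 + 3^2 = €6.
P = €5 lies below min AVC = €6; no output level covers variable cost.
Shutting down limits the loss to fixed cost, €118.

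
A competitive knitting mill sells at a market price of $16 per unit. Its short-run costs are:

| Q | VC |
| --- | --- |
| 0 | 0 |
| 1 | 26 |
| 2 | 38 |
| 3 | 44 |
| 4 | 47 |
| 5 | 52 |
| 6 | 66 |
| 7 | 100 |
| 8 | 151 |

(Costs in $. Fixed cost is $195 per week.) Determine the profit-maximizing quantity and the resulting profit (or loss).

Profit at each row (π = 16Q − TC): Q=0: -195; Q=1: -205; Q=2: -201; Q=3: -191; Q=4: -178; Q=5: -167; Q=6: -165; Q=7: -183; Q=8: -218.
Profit is maximized at Q = 6. AVC there is 66/6 = $11 ≤ P, so producing beats shutting down (which would give -$195).

Q = 6; profit = -$165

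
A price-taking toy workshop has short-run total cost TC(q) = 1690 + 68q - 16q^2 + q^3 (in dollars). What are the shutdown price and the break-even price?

Shutdown price = $4; break-even price = $159

Shutdown price = min AVC. AVC = 68 - 16q + q^2, with vertex at q = 8 and minimum $4.
ATC = 1690/q + 68 - 16q + q^2. Setting dATC/dq = −1690/q^2 − 16 + 2q = 0 gives q = 13 (since 2·13^3 − 16·13^2 = 1690).
min ATC = 1690/13 + 68 − 16·13 + 13^2 = $159. That is the break-even price.
For $4 ≤ P < $159 the firm produces at a loss; below $4 it shuts down.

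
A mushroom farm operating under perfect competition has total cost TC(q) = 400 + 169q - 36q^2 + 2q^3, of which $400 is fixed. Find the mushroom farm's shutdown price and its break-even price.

AVC = 169 - 36q + 2q^2; minimized at q = 9, giving min AVC = $7. That is the shutdown price.
ATC = 400/q + 169 - 36q + 2q^2. Setting dATC/dq = −400/q^2 − 36 + 4q = 0 gives q = 10 (since 4·10^3 − 36·10^2 = 400).
min ATC = 400/10 + 169 − 36·10 + 2·10^2 = $49. That is the break-even price.
Between these two prices the firm operates at a loss; above $49 it earns a profit.

Shutdown price = $7; break-even price = $49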